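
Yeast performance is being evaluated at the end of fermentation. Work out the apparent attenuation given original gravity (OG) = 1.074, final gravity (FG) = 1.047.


AA = (OG − FG)/(OG − 1) · 100
AA = (1.074 − 1.047)/(1.074 − 1) · 100

36.4865 %


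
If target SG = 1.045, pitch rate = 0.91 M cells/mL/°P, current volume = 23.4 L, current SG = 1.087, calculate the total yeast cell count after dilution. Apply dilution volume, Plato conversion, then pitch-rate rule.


V_w = V·((SG_c−1)/(SG_t−1)−1);  °P = 259 − 259/SG_t;  cells = rate·(V+V_w)·°P
V_w = 23.4·((1.087−1)/(1.045−1)−1) = 21.8400
V_final = 23.4 + 21.8400 = 45.2400
°P = 259 − 259/1.045 = 11.1531
cells = 0.91·45.2400·11.1531

459.1557 billion cells


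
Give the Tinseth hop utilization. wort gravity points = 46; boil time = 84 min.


U = 1.65·0.000125^(GP/1000) · (1 − e^(−0.04·t))/4.15
bigness = 1.65·0.000125^(46/1000) = 1.0913
boil_factor = (1 − e^(−0.04·84))/4.15 = 0.2326
U = 1.0913 · 0.2326

0.2538


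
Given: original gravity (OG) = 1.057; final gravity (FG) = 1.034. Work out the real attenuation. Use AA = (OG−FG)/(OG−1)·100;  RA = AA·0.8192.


AA = (1.057 − 1.034)/(1.057 − 1)·100 = 40.3509
RA = 40.3509·0.8192

33.0554 %


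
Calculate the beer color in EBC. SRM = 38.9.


EBC = SRM · 1.97
EBC = 38.9 · 1.97

76.6330 EBC


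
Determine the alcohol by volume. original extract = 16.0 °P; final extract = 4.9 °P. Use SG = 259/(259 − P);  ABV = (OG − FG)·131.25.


OG = 259/(259 − 16.0) = 1.0658
FG = 259/(259 − 4.9) = 1.0193
ABV = (1.0658 − 1.0193)·131.25

6.1110 % ABV


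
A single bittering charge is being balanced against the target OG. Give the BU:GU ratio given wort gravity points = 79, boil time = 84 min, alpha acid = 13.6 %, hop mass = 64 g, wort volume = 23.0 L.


U = 1.65·0.000125^(GP/1000)·(1−e^(−0.04t))/4.15;  IBU = (α/100)·m·U·1000/V;  BU:GU = IBU/GP
U = 1.65·0.000125^(79/1000)·(1−e^(−0.04·84))/4.15 = 0.1887
IBU = (13.6/100)·64·0.1887·1000/23.0 = 71.4051
BU:GU = 71.4051/79

0.9039


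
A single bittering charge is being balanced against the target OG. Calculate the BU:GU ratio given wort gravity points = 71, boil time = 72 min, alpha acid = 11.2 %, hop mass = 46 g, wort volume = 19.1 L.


U = 1.65·0.000125^(GP/1000)·(1−e^(−0.04t))/4.15;  IBU = (α/100)·m·U·1000/V;  BU:GU = IBU/GP
U = 1.65·0.000125^(71/1000)·(1−e^(−0.04·72))/4.15 = 0.1983
IBU = (11.2/100)·46·0.1983·1000/19.1 = 53.4772
BU:GU = 53.4772/71

0.7532


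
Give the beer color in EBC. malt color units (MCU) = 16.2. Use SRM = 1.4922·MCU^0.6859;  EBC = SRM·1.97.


SRM = 1.4922·16.2^0.6859 = 10.0794
EBC = 10.0794·1.97

19.8564 EBC


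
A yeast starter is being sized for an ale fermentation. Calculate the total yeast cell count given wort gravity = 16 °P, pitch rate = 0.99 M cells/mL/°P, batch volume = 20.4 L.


cells (billions) = rate · V_L · °P
cells = 0.99 · 20.4 · 16

323.1360 billion cells


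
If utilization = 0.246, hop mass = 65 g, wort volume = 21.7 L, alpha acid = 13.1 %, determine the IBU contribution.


IBU = (α/100)·mass·U·1000 / V
IBU = (13.1/100)·65·0.246·1000 / 21.7

96.5295 IBU


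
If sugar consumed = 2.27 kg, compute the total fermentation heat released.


Q = m_sugar · 590 kJ/kg
Q = 2.27 · 590

1339.3000 kJ


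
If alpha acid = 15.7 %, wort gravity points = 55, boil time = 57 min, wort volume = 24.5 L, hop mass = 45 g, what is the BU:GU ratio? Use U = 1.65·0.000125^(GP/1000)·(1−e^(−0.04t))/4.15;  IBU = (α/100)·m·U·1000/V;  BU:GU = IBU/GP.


U = 1.65·0.000125^(55/1000)·(1−e^(−0.04·57))/4.15 = 0.2177
IBU = (15.7/100)·45·0.2177·1000/24.5 = 62.7843
BU:GU = 62.7843/55

1.1415


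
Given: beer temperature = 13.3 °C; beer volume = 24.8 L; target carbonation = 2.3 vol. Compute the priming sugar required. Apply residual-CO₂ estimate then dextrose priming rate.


residual = 14.695·(0.01821 + 0.09011·e^(−0.04·T));  sugar = (target − residual)·4.0·V
residual = 14.695·(0.01821 + 0.09011·e^(−0.04·13.3)) = 1.0454
sugar = (2.3 − 1.0454)·4.0·24.8

124.4514 g


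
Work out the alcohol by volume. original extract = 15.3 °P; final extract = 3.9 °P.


SG = 259/(259 − P);  ABV = (OG − FG)·131.25
OG = 259/(259 − 15.3) = 1.0628
FG = 259/(259 − 3.9) = 1.0153
ABV = (1.0628 − 1.0153)·131.25

6.2336 % ABV


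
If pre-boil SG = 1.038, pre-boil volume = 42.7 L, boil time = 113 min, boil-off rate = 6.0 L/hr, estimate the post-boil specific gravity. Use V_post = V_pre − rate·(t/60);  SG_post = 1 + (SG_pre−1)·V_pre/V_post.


V_post = 42.7 − 6.0·(113/60) = 31.4000
SG_post = 1 + (1.038 − 1)·42.7/31.4000

1.0517


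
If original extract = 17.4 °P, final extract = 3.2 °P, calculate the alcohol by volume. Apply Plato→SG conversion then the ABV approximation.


SG = 259/(259 − P);  ABV = (OG − FG)·131.25
OG = 259/(259 − 17.4) = 1.0720
FG = 259/(259 − 3.2) = 1.0125
ABV = (1.0720 − 1.0125)·131.25

7.8107 % ABV


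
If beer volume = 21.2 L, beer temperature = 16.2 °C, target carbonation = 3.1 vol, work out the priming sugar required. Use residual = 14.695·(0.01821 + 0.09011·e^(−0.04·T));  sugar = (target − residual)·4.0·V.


residual = 14.695·(0.01821 + 0.09011·e^(−0.04·16.2)) = 0.9603
sugar = (3.1 − 0.9603)·4.0·21.2

181.4503 g


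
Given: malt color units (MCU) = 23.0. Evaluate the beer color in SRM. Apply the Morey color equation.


SRM = 1.4922 · MCU^0.6859
SRM = 1.4922 · 23.0^0.6859

12.8185 SRM


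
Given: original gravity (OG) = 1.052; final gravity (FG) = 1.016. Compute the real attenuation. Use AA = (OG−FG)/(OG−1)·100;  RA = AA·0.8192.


AA = (1.052 − 1.016)/(1.052 − 1)·100 = 69.2308
RA = 69.2308·0.8192

56.7138 %


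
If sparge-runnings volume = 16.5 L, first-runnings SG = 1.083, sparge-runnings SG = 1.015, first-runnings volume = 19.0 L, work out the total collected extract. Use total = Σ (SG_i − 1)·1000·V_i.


first = (1.083 − 1)·1000·19.0 = 1577.0000
sparge = (1.015 − 1)·1000·16.5 = 247.5000
total = 1577.0000 + 247.5000

1824.5000 gravity·L


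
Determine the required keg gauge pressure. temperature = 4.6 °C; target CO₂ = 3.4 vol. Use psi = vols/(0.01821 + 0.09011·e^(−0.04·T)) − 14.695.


psi = 3.4/(0.01821 + 0.09011·e^(−0.04·4.6)) − 14.695

21.7952 psi


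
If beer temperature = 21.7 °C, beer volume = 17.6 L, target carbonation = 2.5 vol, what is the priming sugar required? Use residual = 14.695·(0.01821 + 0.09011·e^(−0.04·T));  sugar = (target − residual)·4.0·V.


residual = 14.695·(0.01821 + 0.09011·e^(−0.04·21.7)) = 0.8235
sugar = (2.5 − 0.8235)·4.0·17.6

118.0278 g


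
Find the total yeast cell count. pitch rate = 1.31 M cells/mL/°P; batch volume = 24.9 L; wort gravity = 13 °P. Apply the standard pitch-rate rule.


cells (billions) = rate · V_L · °P
cells = 1.31 · 24.9 · 13

424.0470 billion cells


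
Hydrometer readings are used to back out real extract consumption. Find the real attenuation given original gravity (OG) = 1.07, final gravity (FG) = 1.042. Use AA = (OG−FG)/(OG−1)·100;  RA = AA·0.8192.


AA = (1.07 − 1.042)/(1.07 − 1)·100 = 40.0000
RA = 40.0000·0.8192

32.7680 %


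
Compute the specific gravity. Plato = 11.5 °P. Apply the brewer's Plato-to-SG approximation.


SG = 259/(259 − P)
SG = 259/(259 − 11.5)

1.0465


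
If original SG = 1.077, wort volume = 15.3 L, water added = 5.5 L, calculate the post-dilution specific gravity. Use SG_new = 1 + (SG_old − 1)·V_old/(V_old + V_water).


pts = (1.077 − 1)·1000·15.3/(15.3 + 5.5) = 56.6394
SG_new = 1 + 56.6394/1000

1.0566


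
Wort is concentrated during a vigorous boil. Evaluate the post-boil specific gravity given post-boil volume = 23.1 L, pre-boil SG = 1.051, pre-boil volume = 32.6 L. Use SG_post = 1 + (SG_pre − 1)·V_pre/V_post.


pts_pre = (1.051 − 1)·1000 = 51.0000
pts_post = 51.0000·32.6/23.1 = 71.9740
SG_post = 1 + 71.9740/1000

1.0720


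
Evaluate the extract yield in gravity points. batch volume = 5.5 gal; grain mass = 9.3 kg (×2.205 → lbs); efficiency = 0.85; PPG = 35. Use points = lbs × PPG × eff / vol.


lbs = 9.3 × 2.205 = 20.5065
points = 20.5065 × 35 × 0.85 / 5.5

110.9215 points


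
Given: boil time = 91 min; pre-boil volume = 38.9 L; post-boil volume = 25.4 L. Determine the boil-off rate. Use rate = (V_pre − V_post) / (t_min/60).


rate = (38.9 − 25.4) / (91/60)

8.9011 L/hr


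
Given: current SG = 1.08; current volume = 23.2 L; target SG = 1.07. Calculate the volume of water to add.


V_water = V·((SG_curr − 1)/(SG_target − 1) − 1)
V_water = 23.2·((1.08 − 1)/(1.07 − 1) − 1)

3.3143 L


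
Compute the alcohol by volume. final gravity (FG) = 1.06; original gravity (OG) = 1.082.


ABV = (OG − FG) · 131.25
ABV = (1.082 − 1.06) · 131.25

2.8875 % ABV


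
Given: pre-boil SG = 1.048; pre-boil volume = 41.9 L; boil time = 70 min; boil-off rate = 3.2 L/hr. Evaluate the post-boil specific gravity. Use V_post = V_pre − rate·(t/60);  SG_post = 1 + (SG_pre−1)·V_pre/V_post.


V_post = 41.9 − 3.2·(70/60) = 38.1667
SG_post = 1 + (1.048 − 1)·41.9/38.1667

1.0527


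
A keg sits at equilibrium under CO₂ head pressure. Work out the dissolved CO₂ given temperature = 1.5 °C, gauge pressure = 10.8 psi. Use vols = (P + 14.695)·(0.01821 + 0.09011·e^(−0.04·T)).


vols = (10.8 + 14.695)·(0.01821 + 0.09011·e^(−0.04·1.5))

2.6278 volumes


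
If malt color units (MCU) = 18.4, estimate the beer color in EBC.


SRM = 1.4922·MCU^0.6859;  EBC = SRM·1.97
SRM = 1.4922·18.4^0.6859 = 10.9993
EBC = 10.9993·1.97

21.6686 EBC


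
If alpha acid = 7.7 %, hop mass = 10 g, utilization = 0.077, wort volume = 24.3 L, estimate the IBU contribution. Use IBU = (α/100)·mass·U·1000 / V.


IBU = (7.7/100)·10·0.077·1000 / 24.3

2.4399 IBU


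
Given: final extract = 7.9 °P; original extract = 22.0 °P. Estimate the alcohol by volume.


SG = 259/(259 − P);  ABV = (OG − FG)·131.25
OG = 259/(259 − 22.0) = 1.0928
FG = 259/(259 − 7.9) = 1.0315
ABV = (1.0928 − 1.0315)·131.25

8.0542 % ABV


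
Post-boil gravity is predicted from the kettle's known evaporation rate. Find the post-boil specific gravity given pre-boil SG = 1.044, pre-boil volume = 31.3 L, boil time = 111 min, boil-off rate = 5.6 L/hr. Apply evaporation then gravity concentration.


V_post = V_pre − rate·(t/60);  SG_post = 1 + (SG_pre−1)·V_pre/V_post
V_post = 31.3 − 5.6·(111/60) = 20.9400
SG_post = 1 + (1.044 − 1)·31.3/20.9400

1.0658


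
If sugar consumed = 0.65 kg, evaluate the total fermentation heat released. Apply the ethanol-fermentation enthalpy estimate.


Q = m_sugar · 590 kJ/kg
Q = 0.65 · 590

383.5000 kJ


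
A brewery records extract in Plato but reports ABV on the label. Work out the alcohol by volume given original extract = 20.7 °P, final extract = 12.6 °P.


SG = 259/(259 − P);  ABV = (OG − FG)·131.25
OG = 259/(259 − 20.7) = 1.0869
FG = 259/(259 − 12.6) = 1.0511
ABV = (1.0869 − 1.0511)·131.25

4.6894 % ABV


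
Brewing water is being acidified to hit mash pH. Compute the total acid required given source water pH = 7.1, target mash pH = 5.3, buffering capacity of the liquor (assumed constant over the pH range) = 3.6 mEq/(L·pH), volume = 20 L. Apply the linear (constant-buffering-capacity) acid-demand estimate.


acid = buffering capacity · (pH_source − pH_target) · V
acid = 3.6 · (7.1 − 5.3) · 20

129.6000 mEq


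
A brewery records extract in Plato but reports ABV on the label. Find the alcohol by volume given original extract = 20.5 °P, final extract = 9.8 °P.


SG = 259/(259 − P);  ABV = (OG − FG)·131.25
OG = 259/(259 − 20.5) = 1.0860
FG = 259/(259 − 9.8) = 1.0393
ABV = (1.0860 − 1.0393)·131.25

6.1199 % ABV


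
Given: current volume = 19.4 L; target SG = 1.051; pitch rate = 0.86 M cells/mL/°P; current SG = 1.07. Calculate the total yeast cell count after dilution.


V_w = V·((SG_c−1)/(SG_t−1)−1);  °P = 259 − 259/SG_t;  cells = rate·(V+V_w)·°P
V_w = 19.4·((1.07−1)/(1.051−1)−1) = 7.2275
V_final = 19.4 + 7.2275 = 26.6275
°P = 259 − 259/1.051 = 12.5680
cells = 0.86·26.6275·12.5680

287.8030 billion cells


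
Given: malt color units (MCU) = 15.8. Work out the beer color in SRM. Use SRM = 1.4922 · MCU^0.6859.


SRM = 1.4922 · 15.8^0.6859

9.9080 SRM


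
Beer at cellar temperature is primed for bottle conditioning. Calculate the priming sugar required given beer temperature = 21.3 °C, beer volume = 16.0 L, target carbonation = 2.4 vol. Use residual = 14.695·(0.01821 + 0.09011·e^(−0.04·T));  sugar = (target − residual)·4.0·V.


residual = 14.695·(0.01821 + 0.09011·e^(−0.04·21.3)) = 0.8324
sugar = (2.4 − 0.8324)·4.0·16.0

100.3242 g


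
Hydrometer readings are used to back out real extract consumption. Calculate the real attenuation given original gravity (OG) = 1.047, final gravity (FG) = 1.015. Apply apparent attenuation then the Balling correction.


AA = (OG−FG)/(OG−1)·100;  RA = AA·0.8192
AA = (1.047 − 1.015)/(1.047 − 1)·100 = 68.0851
RA = 68.0851·0.8192

55.7753 %


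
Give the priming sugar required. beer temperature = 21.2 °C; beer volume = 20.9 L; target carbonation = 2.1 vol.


residual = 14.695·(0.01821 + 0.09011·e^(−0.04·T));  sugar = (target − residual)·4.0·V
residual = 14.695·(0.01821 + 0.09011·e^(−0.04·21.2)) = 0.8347
sugar = (2.1 − 0.8347)·4.0·20.9

105.7793 g


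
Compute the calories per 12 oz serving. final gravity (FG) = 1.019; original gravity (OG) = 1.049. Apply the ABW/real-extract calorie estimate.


ABW = (OG−FG)·131.25·0.79/FG;  °P = 259 − 259/SG (for OG→OE and FG→AE);  RE = 0.1808·OE + 0.8192·AE;  Cal = (6.9·ABW + 4·(RE−0.1))·FG·3.55
ABW = (1.049 − 1.019)·131.25·0.79/1.019 = 3.0526
OE = 259 − 259/1.049 = 12.0982 °P
AE = 259 − 259/1.019 = 4.8292 °P
RE = 0.1808·12.0982 + 0.8192·4.8292 = 6.1435 °P
Cal = (6.9·3.0526 + 4·(6.1435−0.1))·1.019·3.55

163.6426 kcal


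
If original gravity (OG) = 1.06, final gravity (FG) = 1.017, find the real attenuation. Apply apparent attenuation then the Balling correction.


AA = (OG−FG)/(OG−1)·100;  RA = AA·0.8192
AA = (1.06 − 1.017)/(1.06 − 1)·100 = 71.6667
RA = 71.6667·0.8192

58.7093 %


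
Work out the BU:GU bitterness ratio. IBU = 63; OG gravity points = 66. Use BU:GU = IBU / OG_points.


BU:GU = 63 / 66

0.9545


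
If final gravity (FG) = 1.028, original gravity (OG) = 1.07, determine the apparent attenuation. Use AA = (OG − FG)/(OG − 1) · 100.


AA = (1.07 − 1.028)/(1.07 − 1) · 100

60.0000 %


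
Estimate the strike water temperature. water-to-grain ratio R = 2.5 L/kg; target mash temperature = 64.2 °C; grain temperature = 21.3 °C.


T_strike = (0.41/R)·(T_mash − T_grain) + T_mash
T_strike = (0.41/2.5)·(64.2 − 21.3) + 64.2

71.2356 °C


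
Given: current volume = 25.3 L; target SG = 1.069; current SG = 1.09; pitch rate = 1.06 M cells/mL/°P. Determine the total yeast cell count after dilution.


V_w = V·((SG_c−1)/(SG_t−1)−1);  °P = 259 − 259/SG_t;  cells = rate·(V+V_w)·°P
V_w = 25.3·((1.09−1)/(1.069−1)−1) = 7.7000
V_final = 25.3 + 7.7000 = 33.0000
°P = 259 − 259/1.069 = 16.7175
cells = 1.06·33.0000·16.7175

584.7779 billion cells


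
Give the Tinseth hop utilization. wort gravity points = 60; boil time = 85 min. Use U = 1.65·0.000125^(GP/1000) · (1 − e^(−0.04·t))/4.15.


bigness = 1.65·0.000125^(60/1000) = 0.9623
boil_factor = (1 − e^(−0.04·85))/4.15 = 0.2329
U = 0.9623 · 0.2329

0.2241


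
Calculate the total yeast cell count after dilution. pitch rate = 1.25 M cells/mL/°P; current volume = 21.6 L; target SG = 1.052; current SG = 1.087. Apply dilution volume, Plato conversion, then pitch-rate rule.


V_w = V·((SG_c−1)/(SG_t−1)−1);  °P = 259 − 259/SG_t;  cells = rate·(V+V_w)·°P
V_w = 21.6·((1.087−1)/(1.052−1)−1) = 14.5385
V_final = 21.6 + 14.5385 = 36.1385
°P = 259 − 259/1.052 = 12.8023
cells = 1.25·36.1385·12.8023

578.3184 billion cells


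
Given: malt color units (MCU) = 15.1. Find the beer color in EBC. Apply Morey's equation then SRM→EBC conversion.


SRM = 1.4922·MCU^0.6859;  EBC = SRM·1.97
SRM = 1.4922·15.1^0.6859 = 9.6048
EBC = 9.6048·1.97

18.9214 EBC


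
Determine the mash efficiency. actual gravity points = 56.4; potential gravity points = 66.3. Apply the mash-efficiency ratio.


efficiency = actual / potential × 100
efficiency = 56.4 / 66.3 × 100

85.0679 %


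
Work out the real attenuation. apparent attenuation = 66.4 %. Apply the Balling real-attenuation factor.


RA = AA · 0.8192
RA = 66.4 · 0.8192

54.3949 %


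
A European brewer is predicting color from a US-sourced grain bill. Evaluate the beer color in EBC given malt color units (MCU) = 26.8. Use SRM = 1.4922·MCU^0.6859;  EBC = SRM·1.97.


SRM = 1.4922·26.8^0.6859 = 14.2359
EBC = 14.2359·1.97

28.0447 EBC


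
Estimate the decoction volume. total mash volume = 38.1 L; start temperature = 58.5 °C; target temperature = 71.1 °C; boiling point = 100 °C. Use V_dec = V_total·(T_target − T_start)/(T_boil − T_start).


V_dec = 38.1·(71.1 − 58.5)/(100 − 58.5)

11.5677 L


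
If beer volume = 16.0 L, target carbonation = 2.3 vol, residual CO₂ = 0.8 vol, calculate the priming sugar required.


sugar = (target − residual)·4.0·V
sugar = (2.3 − 0.8)·4.0·16.0

96.0000 g


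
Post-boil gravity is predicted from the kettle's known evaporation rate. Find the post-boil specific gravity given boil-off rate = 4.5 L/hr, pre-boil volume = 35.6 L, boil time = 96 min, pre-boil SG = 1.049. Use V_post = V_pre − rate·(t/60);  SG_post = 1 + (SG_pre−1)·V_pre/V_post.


V_post = 35.6 − 4.5·(96/60) = 28.4000
SG_post = 1 + (1.049 − 1)·35.6/28.4000

1.0614


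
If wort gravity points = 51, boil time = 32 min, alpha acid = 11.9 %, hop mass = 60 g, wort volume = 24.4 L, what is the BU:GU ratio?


U = 1.65·0.000125^(GP/1000)·(1−e^(−0.04t))/4.15;  IBU = (α/100)·m·U·1000/V;  BU:GU = IBU/GP
U = 1.65·0.000125^(51/1000)·(1−e^(−0.04·32))/4.15 = 0.1815
IBU = (11.9/100)·60·0.1815·1000/24.4 = 53.1131
BU:GU = 53.1131/51

1.0414


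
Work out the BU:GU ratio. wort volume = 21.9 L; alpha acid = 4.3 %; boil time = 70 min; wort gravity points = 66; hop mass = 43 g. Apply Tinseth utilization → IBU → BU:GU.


U = 1.65·0.000125^(GP/1000)·(1−e^(−0.04t))/4.15;  IBU = (α/100)·m·U·1000/V;  BU:GU = IBU/GP
U = 1.65·0.000125^(66/1000)·(1−e^(−0.04·70))/4.15 = 0.2063
IBU = (4.3/100)·43·0.2063·1000/21.9 = 17.4212
BU:GU = 17.4212/66

0.2640


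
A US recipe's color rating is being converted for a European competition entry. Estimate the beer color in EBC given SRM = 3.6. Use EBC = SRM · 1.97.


EBC = 3.6 · 1.97

7.0920 EBC


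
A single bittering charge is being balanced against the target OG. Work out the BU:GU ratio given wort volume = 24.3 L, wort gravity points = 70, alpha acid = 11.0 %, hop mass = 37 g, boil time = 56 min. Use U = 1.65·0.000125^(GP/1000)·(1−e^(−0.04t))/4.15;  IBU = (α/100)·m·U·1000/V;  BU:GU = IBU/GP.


U = 1.65·0.000125^(70/1000)·(1−e^(−0.04·56))/4.15 = 0.1894
IBU = (11.0/100)·37·0.1894·1000/24.3 = 31.7192
BU:GU = 31.7192/70

0.4531


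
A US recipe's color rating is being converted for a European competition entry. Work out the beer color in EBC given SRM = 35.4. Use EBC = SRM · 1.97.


EBC = 35.4 · 1.97

69.7380 EBC


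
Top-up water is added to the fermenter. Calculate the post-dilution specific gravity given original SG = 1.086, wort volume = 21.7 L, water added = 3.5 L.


SG_new = 1 + (SG_old − 1)·V_old/(V_old + V_water)
pts = (1.086 − 1)·1000·21.7/(21.7 + 3.5) = 74.0556
SG_new = 1 + 74.0556/1000

1.0741


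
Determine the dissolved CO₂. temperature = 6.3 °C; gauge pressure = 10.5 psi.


vols = (P + 14.695)·(0.01821 + 0.09011·e^(−0.04·T))
vols = (10.5 + 14.695)·(0.01821 + 0.09011·e^(−0.04·6.3))

2.2234 volumes


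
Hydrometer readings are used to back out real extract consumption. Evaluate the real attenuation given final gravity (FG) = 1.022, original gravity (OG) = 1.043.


AA = (OG−FG)/(OG−1)·100;  RA = AA·0.8192
AA = (1.043 − 1.022)/(1.043 − 1)·100 = 48.8372
RA = 48.8372·0.8192

40.0074 %


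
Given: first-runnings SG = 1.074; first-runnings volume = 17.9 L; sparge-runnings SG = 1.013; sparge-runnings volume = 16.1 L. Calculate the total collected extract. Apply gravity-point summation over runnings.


total = Σ (SG_i − 1)·1000·V_i
first = (1.074 − 1)·1000·17.9 = 1324.6000
sparge = (1.013 − 1)·1000·16.1 = 209.3000
total = 1324.6000 + 209.3000

1533.9000 gravity·L


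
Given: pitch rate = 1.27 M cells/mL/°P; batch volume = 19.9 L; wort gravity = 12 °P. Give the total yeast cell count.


cells (billions) = rate · V_L · °P
cells = 1.27 · 19.9 · 12

303.2760 billion cells


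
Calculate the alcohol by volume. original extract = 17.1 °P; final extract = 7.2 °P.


SG = 259/(259 − P);  ABV = (OG − FG)·131.25
OG = 259/(259 − 17.1) = 1.0707
FG = 259/(259 − 7.2) = 1.0286
ABV = (1.0707 − 1.0286)·131.25

5.5251 % ABV


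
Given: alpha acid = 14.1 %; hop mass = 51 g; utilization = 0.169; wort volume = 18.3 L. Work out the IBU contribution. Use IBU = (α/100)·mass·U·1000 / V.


IBU = (14.1/100)·51·0.169·1000 / 18.3

66.4087 IBU


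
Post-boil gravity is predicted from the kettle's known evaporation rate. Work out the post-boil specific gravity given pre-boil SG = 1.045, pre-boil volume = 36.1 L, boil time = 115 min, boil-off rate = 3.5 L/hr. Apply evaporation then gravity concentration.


V_post = V_pre − rate·(t/60);  SG_post = 1 + (SG_pre−1)·V_pre/V_post
V_post = 36.1 − 3.5·(115/60) = 29.3917
SG_post = 1 + (1.045 − 1)·36.1/29.3917

1.0553


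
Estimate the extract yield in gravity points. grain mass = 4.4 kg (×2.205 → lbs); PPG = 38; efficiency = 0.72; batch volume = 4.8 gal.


points = lbs × PPG × eff / vol
lbs = 4.4 × 2.205 = 9.7020
points = 9.7020 × 38 × 0.72 / 4.8

55.3014 points


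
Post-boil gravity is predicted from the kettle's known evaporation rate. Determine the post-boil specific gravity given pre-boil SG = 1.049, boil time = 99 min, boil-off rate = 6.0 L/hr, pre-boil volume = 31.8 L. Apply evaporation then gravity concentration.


V_post = V_pre − rate·(t/60);  SG_post = 1 + (SG_pre−1)·V_pre/V_post
V_post = 31.8 − 6.0·(99/60) = 21.9000
SG_post = 1 + (1.049 − 1)·31.8/21.9000

1.0712


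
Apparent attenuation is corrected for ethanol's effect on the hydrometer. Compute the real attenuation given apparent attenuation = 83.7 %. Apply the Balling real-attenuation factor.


RA = AA · 0.8192
RA = 83.7 · 0.8192

68.5670 %


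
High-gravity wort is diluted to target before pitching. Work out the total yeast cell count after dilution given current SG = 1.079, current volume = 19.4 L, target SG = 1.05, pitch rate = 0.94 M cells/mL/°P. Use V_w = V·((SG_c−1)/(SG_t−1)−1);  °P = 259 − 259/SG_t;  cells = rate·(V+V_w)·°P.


V_w = 19.4·((1.079−1)/(1.05−1)−1) = 11.2520
V_final = 19.4 + 11.2520 = 30.6520
°P = 259 − 259/1.05 = 12.3333
cells = 0.94·30.6520·12.3333

355.3589 billion cells


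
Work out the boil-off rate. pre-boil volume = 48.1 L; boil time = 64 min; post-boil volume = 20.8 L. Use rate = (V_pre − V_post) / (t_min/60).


rate = (48.1 − 20.8) / (64/60)

25.5938 L/hr


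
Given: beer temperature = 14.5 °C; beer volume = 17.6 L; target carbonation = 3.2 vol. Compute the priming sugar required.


residual = 14.695·(0.01821 + 0.09011·e^(−0.04·T));  sugar = (target − residual)·4.0·V
residual = 14.695·(0.01821 + 0.09011·e^(−0.04·14.5)) = 1.0090
sugar = (3.2 − 1.0090)·4.0·17.6

154.2468 g


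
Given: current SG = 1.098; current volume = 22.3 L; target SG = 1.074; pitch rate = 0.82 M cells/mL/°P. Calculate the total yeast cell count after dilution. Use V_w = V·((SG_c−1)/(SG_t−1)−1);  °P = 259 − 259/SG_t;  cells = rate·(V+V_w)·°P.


V_w = 22.3·((1.098−1)/(1.074−1)−1) = 7.2324
V_final = 22.3 + 7.2324 = 29.5324
°P = 259 − 259/1.074 = 17.8454
cells = 0.82·29.5324·17.8454

432.1557 billion cells


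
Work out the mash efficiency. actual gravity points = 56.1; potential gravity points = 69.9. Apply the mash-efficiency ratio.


efficiency = actual / potential × 100
efficiency = 56.1 / 69.9 × 100

80.2575 %


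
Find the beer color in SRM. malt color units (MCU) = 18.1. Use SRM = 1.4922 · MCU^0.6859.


SRM = 1.4922 · 18.1^0.6859

10.8760 SRM


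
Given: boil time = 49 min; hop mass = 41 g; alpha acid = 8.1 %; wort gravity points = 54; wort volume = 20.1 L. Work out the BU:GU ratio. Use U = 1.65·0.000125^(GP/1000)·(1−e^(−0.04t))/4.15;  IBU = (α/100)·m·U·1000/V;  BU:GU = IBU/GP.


U = 1.65·0.000125^(54/1000)·(1−e^(−0.04·49))/4.15 = 0.2102
IBU = (8.1/100)·41·0.2102·1000/20.1 = 34.7381
BU:GU = 34.7381/54

0.6433


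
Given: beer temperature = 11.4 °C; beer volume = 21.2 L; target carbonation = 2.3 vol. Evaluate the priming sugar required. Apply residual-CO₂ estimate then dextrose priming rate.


residual = 14.695·(0.01821 + 0.09011·e^(−0.04·T));  sugar = (target − residual)·4.0·V
residual = 14.695·(0.01821 + 0.09011·e^(−0.04·11.4)) = 1.1069
sugar = (2.3 − 1.1069)·4.0·21.2

101.1773 g


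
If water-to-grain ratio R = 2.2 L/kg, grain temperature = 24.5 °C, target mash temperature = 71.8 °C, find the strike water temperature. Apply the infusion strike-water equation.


T_strike = (0.41/R)·(T_mash − T_grain) + T_mash
T_strike = (0.41/2.2)·(71.8 − 24.5) + 71.8

80.6150 °C


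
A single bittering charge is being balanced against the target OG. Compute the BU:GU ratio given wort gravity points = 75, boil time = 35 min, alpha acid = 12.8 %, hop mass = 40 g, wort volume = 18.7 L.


U = 1.65·0.000125^(GP/1000)·(1−e^(−0.04t))/4.15;  IBU = (α/100)·m·U·1000/V;  BU:GU = IBU/GP
U = 1.65·0.000125^(75/1000)·(1−e^(−0.04·35))/4.15 = 0.1527
IBU = (12.8/100)·40·0.1527·1000/18.7 = 41.7984
BU:GU = 41.7984/75

0.5573


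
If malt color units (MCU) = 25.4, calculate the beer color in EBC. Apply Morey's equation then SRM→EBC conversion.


SRM = 1.4922·MCU^0.6859;  EBC = SRM·1.97
SRM = 1.4922·25.4^0.6859 = 13.7215
EBC = 13.7215·1.97

27.0314 EBC


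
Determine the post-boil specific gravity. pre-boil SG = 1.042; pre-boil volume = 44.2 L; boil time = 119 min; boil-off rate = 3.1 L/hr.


V_post = V_pre − rate·(t/60);  SG_post = 1 + (SG_pre−1)·V_pre/V_post
V_post = 44.2 − 3.1·(119/60) = 38.0517
SG_post = 1 + (1.042 − 1)·44.2/38.0517

1.0488


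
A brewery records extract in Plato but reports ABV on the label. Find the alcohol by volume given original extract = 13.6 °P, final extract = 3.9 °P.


SG = 259/(259 − P);  ABV = (OG − FG)·131.25
OG = 259/(259 − 13.6) = 1.0554
FG = 259/(259 − 3.9) = 1.0153
ABV = (1.0554 − 1.0153)·131.25

5.2673 % ABV


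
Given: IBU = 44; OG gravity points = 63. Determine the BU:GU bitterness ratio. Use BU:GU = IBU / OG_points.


BU:GU = 44 / 63

0.6984


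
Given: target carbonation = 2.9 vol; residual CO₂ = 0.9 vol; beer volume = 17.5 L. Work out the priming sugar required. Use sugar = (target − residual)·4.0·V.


sugar = (2.9 − 0.9)·4.0·17.5

140.0000 g


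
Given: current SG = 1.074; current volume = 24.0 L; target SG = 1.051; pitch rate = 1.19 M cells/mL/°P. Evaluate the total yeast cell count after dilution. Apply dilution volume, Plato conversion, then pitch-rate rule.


V_w = V·((SG_c−1)/(SG_t−1)−1);  °P = 259 − 259/SG_t;  cells = rate·(V+V_w)·°P
V_w = 24.0·((1.074−1)/(1.051−1)−1) = 10.8235
V_final = 24.0 + 10.8235 = 34.8235
°P = 259 − 259/1.051 = 12.5680
cells = 1.19·34.8235·12.5680

520.8192 billion cells


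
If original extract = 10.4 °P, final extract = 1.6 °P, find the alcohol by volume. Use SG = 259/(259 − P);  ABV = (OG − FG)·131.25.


OG = 259/(259 − 10.4) = 1.0418
FG = 259/(259 − 1.6) = 1.0062
ABV = (1.0418 − 1.0062)·131.25

4.6749 % ABV


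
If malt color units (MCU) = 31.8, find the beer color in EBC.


SRM = 1.4922·MCU^0.6859;  EBC = SRM·1.97
SRM = 1.4922·31.8^0.6859 = 16.0082
EBC = 16.0082·1.97

31.5361 EBC


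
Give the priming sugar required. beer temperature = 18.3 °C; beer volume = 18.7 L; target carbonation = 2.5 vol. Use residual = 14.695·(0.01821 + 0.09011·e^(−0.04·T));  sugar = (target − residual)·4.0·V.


residual = 14.695·(0.01821 + 0.09011·e^(−0.04·18.3)) = 0.9044
sugar = (2.5 − 0.9044)·4.0·18.7

119.3472 g


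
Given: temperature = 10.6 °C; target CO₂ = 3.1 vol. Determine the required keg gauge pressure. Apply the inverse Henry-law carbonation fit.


psi = vols/(0.01821 + 0.09011·e^(−0.04·T)) − 14.695
psi = 3.1/(0.01821 + 0.09011·e^(−0.04·10.6)) − 14.695

25.4708 psi


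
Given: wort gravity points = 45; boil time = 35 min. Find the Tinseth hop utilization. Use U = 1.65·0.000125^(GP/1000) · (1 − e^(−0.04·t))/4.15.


bigness = 1.65·0.000125^(45/1000) = 1.1011
boil_factor = (1 − e^(−0.04·35))/4.15 = 0.1815
U = 1.1011 · 0.1815

0.1999


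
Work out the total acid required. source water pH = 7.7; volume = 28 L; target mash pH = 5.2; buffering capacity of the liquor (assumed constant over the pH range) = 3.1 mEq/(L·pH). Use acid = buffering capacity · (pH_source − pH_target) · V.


acid = 3.1 · (7.7 − 5.2) · 28

217.0000 mEq


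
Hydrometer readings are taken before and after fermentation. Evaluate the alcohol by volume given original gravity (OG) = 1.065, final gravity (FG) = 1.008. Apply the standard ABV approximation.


ABV = (OG − FG) · 131.25
ABV = (1.065 − 1.008) · 131.25

7.4812 % ABV


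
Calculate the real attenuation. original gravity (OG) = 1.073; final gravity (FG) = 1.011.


AA = (OG−FG)/(OG−1)·100;  RA = AA·0.8192
AA = (1.073 − 1.011)/(1.073 − 1)·100 = 84.9315
RA = 84.9315·0.8192

69.5759 %


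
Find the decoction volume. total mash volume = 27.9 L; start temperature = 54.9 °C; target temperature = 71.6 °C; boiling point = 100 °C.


V_dec = V_total·(T_target − T_start)/(T_boil − T_start)
V_dec = 27.9·(71.6 − 54.9)/(100 − 54.9)

10.3310 L


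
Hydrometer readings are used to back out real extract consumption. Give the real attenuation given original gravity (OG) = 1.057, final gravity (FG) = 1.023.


AA = (OG−FG)/(OG−1)·100;  RA = AA·0.8192
AA = (1.057 − 1.023)/(1.057 − 1)·100 = 59.6491
RA = 59.6491·0.8192

48.8646 %


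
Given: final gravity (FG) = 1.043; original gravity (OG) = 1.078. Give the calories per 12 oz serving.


ABW = (OG−FG)·131.25·0.79/FG;  °P = 259 − 259/SG (for OG→OE and FG→AE);  RE = 0.1808·OE + 0.8192·AE;  Cal = (6.9·ABW + 4·(RE−0.1))·FG·3.55
ABW = (1.078 − 1.043)·131.25·0.79/1.043 = 3.4794
OE = 259 − 259/1.078 = 18.7403 °P
AE = 259 − 259/1.043 = 10.6779 °P
RE = 0.1808·18.7403 + 0.8192·10.6779 = 12.1355 °P
Cal = (6.9·3.4794 + 4·(12.1355−0.1))·1.043·3.55

267.1474 kcal


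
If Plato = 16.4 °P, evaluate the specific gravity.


SG = 259/(259 − P)
SG = 259/(259 − 16.4)

1.0676


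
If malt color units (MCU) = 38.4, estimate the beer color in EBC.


SRM = 1.4922·MCU^0.6859;  EBC = SRM·1.97
SRM = 1.4922·38.4^0.6859 = 18.2188
EBC = 18.2188·1.97

35.8910 EBC


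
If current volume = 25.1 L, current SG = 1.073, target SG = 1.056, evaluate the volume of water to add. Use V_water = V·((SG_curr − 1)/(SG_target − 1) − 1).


V_water = 25.1·((1.073 − 1)/(1.056 − 1) − 1)

7.6196 L


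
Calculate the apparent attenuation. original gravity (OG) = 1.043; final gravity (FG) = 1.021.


AA = (OG − FG)/(OG − 1) · 100
AA = (1.043 − 1.021)/(1.043 − 1) · 100

51.1628 %


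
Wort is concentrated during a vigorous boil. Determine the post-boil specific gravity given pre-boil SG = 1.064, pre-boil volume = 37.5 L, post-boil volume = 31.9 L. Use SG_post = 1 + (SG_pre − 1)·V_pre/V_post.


pts_pre = (1.064 − 1)·1000 = 64.0000
pts_post = 64.0000·37.5/31.9 = 75.2351
SG_post = 1 + 75.2351/1000

1.0752


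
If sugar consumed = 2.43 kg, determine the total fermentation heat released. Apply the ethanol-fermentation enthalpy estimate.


Q = m_sugar · 590 kJ/kg
Q = 2.43 · 590

1433.7000 kJ


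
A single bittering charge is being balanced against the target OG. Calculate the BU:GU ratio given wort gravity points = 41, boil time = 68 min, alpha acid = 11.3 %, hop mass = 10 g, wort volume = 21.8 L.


U = 1.65·0.000125^(GP/1000)·(1−e^(−0.04t))/4.15;  IBU = (α/100)·m·U·1000/V;  BU:GU = IBU/GP
U = 1.65·0.000125^(41/1000)·(1−e^(−0.04·68))/4.15 = 0.2569
IBU = (11.3/100)·10·0.2569·1000/21.8 = 13.3179
BU:GU = 13.3179/41

0.3248


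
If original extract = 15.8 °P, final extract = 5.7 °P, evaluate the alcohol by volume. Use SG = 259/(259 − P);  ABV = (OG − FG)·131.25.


OG = 259/(259 − 15.8) = 1.0650
FG = 259/(259 − 5.7) = 1.0225
ABV = (1.0650 − 1.0225)·131.25

5.5734 % ABV


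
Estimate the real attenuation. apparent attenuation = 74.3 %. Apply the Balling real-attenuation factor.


RA = AA · 0.8192
RA = 74.3 · 0.8192

60.8666 %


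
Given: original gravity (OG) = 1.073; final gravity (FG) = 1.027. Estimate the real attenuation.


AA = (OG−FG)/(OG−1)·100;  RA = AA·0.8192
AA = (1.073 − 1.027)/(1.073 − 1)·100 = 63.0137
RA = 63.0137·0.8192

51.6208 %


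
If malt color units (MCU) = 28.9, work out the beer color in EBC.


SRM = 1.4922·MCU^0.6859;  EBC = SRM·1.97
SRM = 1.4922·28.9^0.6859 = 14.9919
EBC = 14.9919·1.97

29.5341 EBC


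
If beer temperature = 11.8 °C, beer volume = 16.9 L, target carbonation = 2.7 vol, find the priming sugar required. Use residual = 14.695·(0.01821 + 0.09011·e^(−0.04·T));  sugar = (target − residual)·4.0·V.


residual = 14.695·(0.01821 + 0.09011·e^(−0.04·11.8)) = 1.0935
sugar = (2.7 − 1.0935)·4.0·16.9

108.5961 g


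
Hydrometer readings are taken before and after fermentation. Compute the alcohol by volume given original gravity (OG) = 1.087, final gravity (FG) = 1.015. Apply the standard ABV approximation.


ABV = (OG − FG) · 131.25
ABV = (1.087 − 1.015) · 131.25

9.4500 % ABV


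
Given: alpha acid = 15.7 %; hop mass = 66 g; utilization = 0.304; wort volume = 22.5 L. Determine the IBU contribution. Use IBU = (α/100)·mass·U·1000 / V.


IBU = (15.7/100)·66·0.304·1000 / 22.5

140.0021 IBU


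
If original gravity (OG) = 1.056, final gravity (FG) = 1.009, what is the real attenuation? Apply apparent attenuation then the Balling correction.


AA = (OG−FG)/(OG−1)·100;  RA = AA·0.8192
AA = (1.056 − 1.009)/(1.056 − 1)·100 = 83.9286
RA = 83.9286·0.8192

68.7543 %


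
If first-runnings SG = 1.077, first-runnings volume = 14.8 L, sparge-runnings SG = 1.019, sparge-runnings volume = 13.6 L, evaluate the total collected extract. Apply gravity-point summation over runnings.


total = Σ (SG_i − 1)·1000·V_i
first = (1.077 − 1)·1000·14.8 = 1139.6000
sparge = (1.019 − 1)·1000·13.6 = 258.4000
total = 1139.6000 + 258.4000

1398.0000 gravity·L


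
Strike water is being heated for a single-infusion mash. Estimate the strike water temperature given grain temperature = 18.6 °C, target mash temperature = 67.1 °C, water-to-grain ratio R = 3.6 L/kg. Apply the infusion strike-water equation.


T_strike = (0.41/R)·(T_mash − T_grain) + T_mash
T_strike = (0.41/3.6)·(67.1 − 18.6) + 67.1

72.6236 °C


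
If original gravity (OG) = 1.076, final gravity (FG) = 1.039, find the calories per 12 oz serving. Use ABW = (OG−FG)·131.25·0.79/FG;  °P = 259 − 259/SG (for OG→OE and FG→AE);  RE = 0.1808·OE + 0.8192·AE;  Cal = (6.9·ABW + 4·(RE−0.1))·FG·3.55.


ABW = (1.076 − 1.039)·131.25·0.79/1.039 = 3.6924
OE = 259 − 259/1.076 = 18.2937 °P
AE = 259 − 259/1.039 = 9.7218 °P
RE = 0.1808·18.2937 + 0.8192·9.7218 = 11.2716 °P
Cal = (6.9·3.6924 + 4·(11.2716−0.1))·1.039·3.55

258.7976 kcal


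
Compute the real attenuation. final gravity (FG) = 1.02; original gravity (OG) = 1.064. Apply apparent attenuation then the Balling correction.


AA = (OG−FG)/(OG−1)·100;  RA = AA·0.8192
AA = (1.064 − 1.02)/(1.064 − 1)·100 = 68.7500
RA = 68.7500·0.8192

56.3200 %


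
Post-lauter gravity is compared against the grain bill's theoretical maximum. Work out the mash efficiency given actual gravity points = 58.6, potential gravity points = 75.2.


efficiency = actual / potential × 100
efficiency = 58.6 / 75.2 × 100

77.9255 %


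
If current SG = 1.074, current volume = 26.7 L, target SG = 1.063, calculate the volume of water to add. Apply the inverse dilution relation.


V_water = V·((SG_curr − 1)/(SG_target − 1) − 1)
V_water = 26.7·((1.074 − 1)/(1.063 − 1) − 1)

4.6619 L


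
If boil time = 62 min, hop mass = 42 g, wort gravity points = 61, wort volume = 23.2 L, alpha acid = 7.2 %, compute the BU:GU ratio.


U = 1.65·0.000125^(GP/1000)·(1−e^(−0.04t))/4.15;  IBU = (α/100)·m·U·1000/V;  BU:GU = IBU/GP
U = 1.65·0.000125^(61/1000)·(1−e^(−0.04·62))/4.15 = 0.2106
IBU = (7.2/100)·42·0.2106·1000/23.2 = 27.4447
BU:GU = 27.4447/61

0.4499


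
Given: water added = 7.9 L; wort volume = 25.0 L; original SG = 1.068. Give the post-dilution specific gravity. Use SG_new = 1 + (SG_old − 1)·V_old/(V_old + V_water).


pts = (1.068 − 1)·1000·25.0/(25.0 + 7.9) = 51.6717
SG_new = 1 + 51.6717/1000

1.0517


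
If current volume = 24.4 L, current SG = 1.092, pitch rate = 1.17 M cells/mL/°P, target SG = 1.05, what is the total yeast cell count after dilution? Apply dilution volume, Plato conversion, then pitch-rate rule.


V_w = V·((SG_c−1)/(SG_t−1)−1);  °P = 259 − 259/SG_t;  cells = rate·(V+V_w)·°P
V_w = 24.4·((1.092−1)/(1.05−1)−1) = 20.4960
V_final = 24.4 + 20.4960 = 44.8960
°P = 259 − 259/1.05 = 12.3333
cells = 1.17·44.8960·12.3333

647.8493 billion cells


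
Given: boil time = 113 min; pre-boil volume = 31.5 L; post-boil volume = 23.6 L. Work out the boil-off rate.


rate = (V_pre − V_post) / (t_min/60)
rate = (31.5 − 23.6) / (113/60)

4.1947 L/hr


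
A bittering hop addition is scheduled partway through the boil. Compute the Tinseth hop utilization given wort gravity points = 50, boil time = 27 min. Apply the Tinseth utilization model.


U = 1.65·0.000125^(GP/1000) · (1 − e^(−0.04·t))/4.15
bigness = 1.65·0.000125^(50/1000) = 1.0528
boil_factor = (1 − e^(−0.04·27))/4.15 = 0.1591
U = 1.0528 · 0.1591

0.1675


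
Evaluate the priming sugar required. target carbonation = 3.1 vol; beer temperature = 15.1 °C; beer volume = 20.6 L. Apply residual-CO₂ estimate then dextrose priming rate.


residual = 14.695·(0.01821 + 0.09011·e^(−0.04·T));  sugar = (target − residual)·4.0·V
residual = 14.695·(0.01821 + 0.09011·e^(−0.04·15.1)) = 0.9914
sugar = (3.1 − 0.9914)·4.0·20.6

173.7476 g


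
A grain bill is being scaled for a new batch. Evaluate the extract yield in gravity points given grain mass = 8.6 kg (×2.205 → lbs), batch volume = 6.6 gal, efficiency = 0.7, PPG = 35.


points = lbs × PPG × eff / vol
lbs = 8.6 × 2.205 = 18.9630
points = 18.9630 × 35 × 0.7 / 6.6

70.3930 points
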